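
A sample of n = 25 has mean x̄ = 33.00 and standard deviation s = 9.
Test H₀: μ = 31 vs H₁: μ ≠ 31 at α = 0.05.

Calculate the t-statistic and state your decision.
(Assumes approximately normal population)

df = n - 1 = 24
SE = s/√n = 9/√25 = 1.8000
t = (x̄ - μ₀)/SE = (33.00 - 31)/1.8000 = 1.1111
Critical value: t_{0.025,24} = ±2.064
p-value ≈ 0.2775
Decision: fail to reject H₀

Answer: t = 1.1111, fail to reject H₀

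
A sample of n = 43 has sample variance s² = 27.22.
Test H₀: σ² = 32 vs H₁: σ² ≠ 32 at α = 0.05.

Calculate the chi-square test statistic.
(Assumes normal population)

df = n - 1 = 42
χ² = (n-1)s²/σ₀² = 42×27.22/32 = 35.7263
Critical values: χ²_{0.975,42} = 25.999, χ²_{0.025,42} = 61.777
Rejection region: χ² < 25.999 or χ² > 61.777
Decision: fail to reject H₀

Answer: χ² = 35.7263, fail to reject H₀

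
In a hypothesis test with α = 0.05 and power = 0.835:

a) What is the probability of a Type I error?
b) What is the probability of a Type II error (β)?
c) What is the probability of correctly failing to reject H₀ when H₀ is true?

Answer: a) 0.05, b) 0.165, c) 0.95

Derivation:
a) Type I error probability = α = 0.05
b) Power = P(reject H₀ | H₁ true) = 1 - β = 0.835, so Type II error probability = β = 1 - Power = 0.165
c) P(fail to reject H₀ | H₀ true) = 1 - α = 0.95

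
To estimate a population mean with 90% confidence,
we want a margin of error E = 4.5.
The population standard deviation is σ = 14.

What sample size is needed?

Answer: n = 27

Derivation:
z_0.05 = 1.645
n = (z×σ/E)² = (1.645×14/4.5)²
n = 26.1916
Round up: n = 27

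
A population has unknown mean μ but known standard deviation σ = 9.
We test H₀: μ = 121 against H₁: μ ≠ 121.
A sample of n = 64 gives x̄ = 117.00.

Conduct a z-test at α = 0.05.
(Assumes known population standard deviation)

Answer: z = -3.5556, reject H₀

Derivation:
Standard error: SE = σ/√n = 9/√64 = 1.1250
z-statistic: z = (x̄ - μ₀)/SE = (117.00 - 121)/1.1250 = -3.5556
Critical value: ±1.960
p-value = 0.0004
Decision: reject H₀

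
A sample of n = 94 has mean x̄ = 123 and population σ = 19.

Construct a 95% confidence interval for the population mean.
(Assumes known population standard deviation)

Confidence level: 95%, α = 0.05
z_0.025 = 1.960
SE = σ/√n = 19/√94 = 1.9597
Margin of error = 1.960 × 1.9597 = 3.8410
CI: x̄ ± margin = 123 ± 3.8410
CI: (119.1590, 126.8410)

Answer: (119.1590, 126.8410)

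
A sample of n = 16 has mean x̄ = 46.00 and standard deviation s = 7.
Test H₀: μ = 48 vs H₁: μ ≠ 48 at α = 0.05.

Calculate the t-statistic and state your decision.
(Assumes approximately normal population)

Answer: t = -1.1429, fail to reject H₀

Derivation:
df = n - 1 = 15
SE = s/√n = 7/√16 = 1.7500
t = (x̄ - μ₀)/SE = (46.00 - 48)/1.7500 = -1.1429
Critical value: t_{0.025,15} = ±2.131
p-value ≈ 0.2710
Decision: fail to reject H₀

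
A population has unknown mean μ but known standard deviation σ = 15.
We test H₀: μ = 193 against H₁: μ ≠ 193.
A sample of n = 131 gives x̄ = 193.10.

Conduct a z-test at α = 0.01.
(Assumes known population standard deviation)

Standard error: SE = σ/√n = 15/√131 = 1.3106
z-statistic: z = (x̄ - μ₀)/SE = (193.10 - 193)/1.3106 = 0.0763
Critical value: ±2.576
p-value = 0.9392
Decision: fail to reject H₀

Answer: z = 0.0763, fail to reject H₀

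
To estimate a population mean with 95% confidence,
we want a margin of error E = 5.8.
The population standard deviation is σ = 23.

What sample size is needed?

Answer: n = 61

Derivation:
z_0.025 = 1.960
n = (z×σ/E)² = (1.960×23/5.8)²
n = 60.4104
Round up: n = 61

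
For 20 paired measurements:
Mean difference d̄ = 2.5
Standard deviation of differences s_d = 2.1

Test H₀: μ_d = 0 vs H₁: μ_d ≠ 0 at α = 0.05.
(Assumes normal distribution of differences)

Answer: t = 5.3237, reject H₀

Derivation:
df = n - 1 = 19
SE = s_d/√n = 2.1/√20 = 0.4696
t = d̄/SE = 2.5/0.4696 = 5.3237
Critical value: t_{0.025,19} = ±2.093
p-value < 0.0001
Decision: reject H₀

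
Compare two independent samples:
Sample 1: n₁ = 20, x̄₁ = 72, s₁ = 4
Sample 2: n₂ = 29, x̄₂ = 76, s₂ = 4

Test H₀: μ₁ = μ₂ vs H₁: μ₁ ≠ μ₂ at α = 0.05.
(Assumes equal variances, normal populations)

Answer: t = -3.4406, reject H₀

Derivation:
Pooled variance: s²_p = [19×4² + 28×4²]/(47) = 16.0000
s_p = 4.0000
SE = s_p×√(1/n₁ + 1/n₂) = 4.0000×√(1/20 + 1/29) = 1.1626
t = (x̄₁ - x̄₂)/SE = (72 - 76)/1.1626 = -3.4406
df = 47, t-critical = ±2.012
Decision: reject H₀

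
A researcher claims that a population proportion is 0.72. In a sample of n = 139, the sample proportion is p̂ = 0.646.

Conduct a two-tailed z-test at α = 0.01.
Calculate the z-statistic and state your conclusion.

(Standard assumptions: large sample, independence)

Answer: z = -1.9431, fail to reject H₀

Derivation:
H₀: p = 0.72, H₁: p ≠ 0.72
Standard error: SE = √(p₀(1-p₀)/n) = √(0.72×0.28/139) = 0.038084
z-statistic: z = (p̂ - p₀)/SE = (0.646 - 0.72)/0.038084 = -1.9431
Critical value: z_0.005 = ±2.576
p-value = 0.0520
Decision: fail to reject H₀ at α = 0.01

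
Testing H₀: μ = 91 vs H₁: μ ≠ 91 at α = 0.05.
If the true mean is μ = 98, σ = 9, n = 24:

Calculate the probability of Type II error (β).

Answer: β ≈ 0.0321

Derivation:
SE = σ/√n = 9/√24 = 1.8371
Critical values: μ₀ ± z_0.025×SE = 91 ± 1.960×1.8371
Acceptance region: (87.3993, 94.6007)
Under H₁ (μ = 98): z_high = (94.6007 - 98)/1.8371 = -1.8504, z_low = (87.3993 - 98)/1.8371 = -5.7703
β = P(not reject | H₁) = Φ(-1.8504) - Φ(-5.7703) ≈ 0.0321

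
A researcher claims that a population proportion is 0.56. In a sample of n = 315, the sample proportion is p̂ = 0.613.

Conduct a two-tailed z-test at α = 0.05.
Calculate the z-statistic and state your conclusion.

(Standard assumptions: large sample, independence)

H₀: p = 0.56, H₁: p ≠ 0.56
Standard error: SE = √(p₀(1-p₀)/n) = √(0.56×0.44/315) = 0.027968
z-statistic: z = (p̂ - p₀)/SE = (0.613 - 0.56)/0.027968 = 1.8950
Critical value: z_0.025 = ±1.960
p-value = 0.0581
Decision: fail to reject H₀ at α = 0.05

Answer: z = 1.8950, fail to reject H₀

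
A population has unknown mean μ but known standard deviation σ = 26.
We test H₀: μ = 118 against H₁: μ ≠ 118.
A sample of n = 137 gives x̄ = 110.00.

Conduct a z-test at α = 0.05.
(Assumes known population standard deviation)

Answer: z = -3.6015, reject H₀

Derivation:
Standard error: SE = σ/√n = 26/√137 = 2.2213
z-statistic: z = (x̄ - μ₀)/SE = (110.00 - 118)/2.2213 = -3.6015
Critical value: ±1.960
p-value = 0.0003
Decision: reject H₀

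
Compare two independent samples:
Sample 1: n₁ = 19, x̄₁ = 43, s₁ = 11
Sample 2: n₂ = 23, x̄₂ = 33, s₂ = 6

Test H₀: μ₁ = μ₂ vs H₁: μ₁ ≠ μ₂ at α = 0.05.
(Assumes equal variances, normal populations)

Answer: t = 3.7435, reject H₀

Derivation:
Pooled variance: s²_p = [18×11² + 22×6²]/(40) = 74.2500
s_p = 8.6168
SE = s_p×√(1/n₁ + 1/n₂) = 8.6168×√(1/19 + 1/23) = 2.6713
t = (x̄₁ - x̄₂)/SE = (43 - 33)/2.6713 = 3.7435
df = 40, t-critical = ±2.021
Decision: reject H₀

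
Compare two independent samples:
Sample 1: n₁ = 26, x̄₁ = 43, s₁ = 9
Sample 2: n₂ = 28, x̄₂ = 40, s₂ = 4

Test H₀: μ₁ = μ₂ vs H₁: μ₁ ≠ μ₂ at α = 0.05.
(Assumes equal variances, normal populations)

Answer: t = 1.6025, fail to reject H₀

Derivation:
Pooled variance: s²_p = [25×9² + 27×4²]/(52) = 47.2500
s_p = 6.8739
SE = s_p×√(1/n₁ + 1/n₂) = 6.8739×√(1/26 + 1/28) = 1.8721
t = (x̄₁ - x̄₂)/SE = (43 - 40)/1.8721 = 1.6025
df = 52, t-critical = ±2.007
Decision: fail to reject H₀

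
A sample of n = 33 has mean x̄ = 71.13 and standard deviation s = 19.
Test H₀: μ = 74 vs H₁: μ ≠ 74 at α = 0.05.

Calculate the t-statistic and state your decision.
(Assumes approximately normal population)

df = n - 1 = 32
SE = s/√n = 19/√33 = 3.3075
t = (x̄ - μ₀)/SE = (71.13 - 74)/3.3075 = -0.8677
Critical value: t_{0.025,32} = ±2.037
p-value ≈ 0.3920
Decision: fail to reject H₀

Answer: t = -0.8677, fail to reject H₀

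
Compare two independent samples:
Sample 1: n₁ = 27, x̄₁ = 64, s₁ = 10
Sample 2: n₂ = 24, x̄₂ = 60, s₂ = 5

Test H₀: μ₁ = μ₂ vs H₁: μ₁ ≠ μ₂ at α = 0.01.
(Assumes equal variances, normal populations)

Pooled variance: s²_p = [26×10² + 23×5²]/(49) = 64.7959
s_p = 8.0496
SE = s_p×√(1/n₁ + 1/n₂) = 8.0496×√(1/27 + 1/24) = 2.2582
t = (x̄₁ - x̄₂)/SE = (64 - 60)/2.2582 = 1.7713
df = 49, t-critical = ±2.680
Decision: fail to reject H₀

Answer: t = 1.7713, fail to reject H₀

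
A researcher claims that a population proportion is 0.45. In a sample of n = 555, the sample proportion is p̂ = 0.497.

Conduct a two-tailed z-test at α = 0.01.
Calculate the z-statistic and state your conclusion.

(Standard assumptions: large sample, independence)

H₀: p = 0.45, H₁: p ≠ 0.45
Standard error: SE = √(p₀(1-p₀)/n) = √(0.45×0.55/555) = 0.021117
z-statistic: z = (p̂ - p₀)/SE = (0.497 - 0.45)/0.021117 = 2.2257
Critical value: z_0.005 = ±2.576
p-value = 0.0260
Decision: fail to reject H₀ at α = 0.01

Answer: z = 2.2257, fail to reject H₀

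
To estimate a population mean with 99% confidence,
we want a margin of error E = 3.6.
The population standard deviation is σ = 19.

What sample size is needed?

z_0.005 = 2.576
n = (z×σ/E)² = (2.576×19/3.6)²
n = 184.8391
Round up: n = 185

Answer: n = 185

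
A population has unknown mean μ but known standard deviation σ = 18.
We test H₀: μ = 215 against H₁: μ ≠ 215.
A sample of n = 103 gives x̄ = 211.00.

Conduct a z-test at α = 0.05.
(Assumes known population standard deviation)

Standard error: SE = σ/√n = 18/√103 = 1.7736
z-statistic: z = (x̄ - μ₀)/SE = (211.00 - 215)/1.7736 = -2.2553
Critical value: ±1.960
p-value = 0.0241
Decision: reject H₀

Answer: z = -2.2553, reject H₀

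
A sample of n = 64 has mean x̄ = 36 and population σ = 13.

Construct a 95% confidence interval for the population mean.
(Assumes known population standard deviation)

Confidence level: 95%, α = 0.05
z_0.025 = 1.960
SE = σ/√n = 13/√64 = 1.6250
Margin of error = 1.960 × 1.6250 = 3.1850
CI: x̄ ± margin = 36 ± 3.1850
CI: (32.8150, 39.1850)

Answer: (32.8150, 39.1850)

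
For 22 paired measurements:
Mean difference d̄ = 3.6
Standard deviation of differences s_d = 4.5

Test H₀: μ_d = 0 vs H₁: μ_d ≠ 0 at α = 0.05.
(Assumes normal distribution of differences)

Answer: t = 3.7523, reject H₀

Derivation:
df = n - 1 = 21
SE = s_d/√n = 4.5/√22 = 0.9594
t = d̄/SE = 3.6/0.9594 = 3.7523
Critical value: t_{0.025,21} = ±2.080
p-value ≈ 0.0012
Decision: reject H₀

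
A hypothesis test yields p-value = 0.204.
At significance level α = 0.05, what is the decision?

Answer: fail to reject H₀

Derivation:
Compare p-value to α:
0.204 ≥ 0.05
Decision: fail to reject H₀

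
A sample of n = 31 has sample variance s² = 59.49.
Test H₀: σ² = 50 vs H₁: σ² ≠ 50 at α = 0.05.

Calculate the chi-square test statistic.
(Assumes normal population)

df = n - 1 = 30
χ² = (n-1)s²/σ₀² = 30×59.49/50 = 35.6940
Critical values: χ²_{0.975,30} = 16.791, χ²_{0.025,30} = 46.979
Rejection region: χ² < 16.791 or χ² > 46.979
Decision: fail to reject H₀

Answer: χ² = 35.6940, fail to reject H₀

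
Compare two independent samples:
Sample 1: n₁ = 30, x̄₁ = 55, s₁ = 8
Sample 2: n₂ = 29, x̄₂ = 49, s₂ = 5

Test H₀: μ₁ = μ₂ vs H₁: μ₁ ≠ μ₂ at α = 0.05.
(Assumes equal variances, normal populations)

Answer: t = 3.4408, reject H₀

Derivation:
Pooled variance: s²_p = [29×8² + 28×5²]/(57) = 44.8421
s_p = 6.6964
SE = s_p×√(1/n₁ + 1/n₂) = 6.6964×√(1/30 + 1/29) = 1.7438
t = (x̄₁ - x̄₂)/SE = (55 - 49)/1.7438 = 3.4408
df = 57, t-critical = ±2.002
Decision: reject H₀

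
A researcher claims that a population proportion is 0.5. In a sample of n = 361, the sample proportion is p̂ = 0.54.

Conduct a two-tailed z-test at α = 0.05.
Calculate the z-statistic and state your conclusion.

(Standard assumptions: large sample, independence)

H₀: p = 0.5, H₁: p ≠ 0.5
Standard error: SE = √(p₀(1-p₀)/n) = √(0.5×0.5/361) = 0.026316
z-statistic: z = (p̂ - p₀)/SE = (0.54 - 0.5)/0.026316 = 1.5200
Critical value: z_0.025 = ±1.960
p-value = 0.1285
Decision: fail to reject H₀ at α = 0.05

Answer: z = 1.5200, fail to reject H₀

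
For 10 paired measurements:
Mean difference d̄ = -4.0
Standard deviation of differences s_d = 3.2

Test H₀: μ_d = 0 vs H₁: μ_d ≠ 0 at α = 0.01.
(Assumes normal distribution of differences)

Answer: t = -3.9530, reject H₀

Derivation:
df = n - 1 = 9
SE = s_d/√n = 3.2/√10 = 1.0119
t = d̄/SE = -4.0/1.0119 = -3.9530
Critical value: t_{0.005,9} = ±3.250
p-value ≈ 0.0033
Decision: reject H₀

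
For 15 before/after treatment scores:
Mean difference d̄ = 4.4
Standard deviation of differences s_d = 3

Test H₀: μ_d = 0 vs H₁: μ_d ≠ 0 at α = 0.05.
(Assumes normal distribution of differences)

df = n - 1 = 14
SE = s_d/√n = 3/√15 = 0.7746
t = d̄/SE = 4.4/0.7746 = 5.6804
Critical value: t_{0.025,14} = ±2.145
p-value ≈ 0.0001
Decision: reject H₀

Answer: t = 5.6804, reject H₀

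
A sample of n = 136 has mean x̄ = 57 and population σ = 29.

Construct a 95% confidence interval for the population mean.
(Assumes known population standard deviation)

Confidence level: 95%, α = 0.05
z_0.025 = 1.960
SE = σ/√n = 29/√136 = 2.4867
Margin of error = 1.960 × 2.4867 = 4.8739
CI: x̄ ± margin = 57 ± 4.8739
CI: (52.1261, 61.8739)

Answer: (52.1261, 61.8739)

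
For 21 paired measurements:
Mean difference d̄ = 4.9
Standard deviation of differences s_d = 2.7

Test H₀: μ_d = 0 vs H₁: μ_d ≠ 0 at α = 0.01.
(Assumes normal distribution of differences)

df = n - 1 = 20
SE = s_d/√n = 2.7/√21 = 0.5892
t = d̄/SE = 4.9/0.5892 = 8.3164
Critical value: t_{0.005,20} = ±2.845
p-value < 0.0001
Decision: reject H₀

Answer: t = 8.3164, reject H₀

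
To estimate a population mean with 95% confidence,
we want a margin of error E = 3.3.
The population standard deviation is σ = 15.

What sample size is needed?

z_0.025 = 1.960
n = (z×σ/E)² = (1.960×15/3.3)²
n = 79.3719
Round up: n = 80

Answer: n = 80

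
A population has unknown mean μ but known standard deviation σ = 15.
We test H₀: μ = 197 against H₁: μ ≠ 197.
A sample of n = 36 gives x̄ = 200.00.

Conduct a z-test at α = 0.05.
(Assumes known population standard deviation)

Answer: z = 1.2000, fail to reject H₀

Derivation:
Standard error: SE = σ/√n = 15/√36 = 2.5000
z-statistic: z = (x̄ - μ₀)/SE = (200.00 - 197)/2.5000 = 1.2000
Critical value: ±1.960
p-value = 0.2301
Decision: fail to reject H₀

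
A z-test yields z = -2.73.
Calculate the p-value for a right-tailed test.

For z = -2.73:
p = P(Z > -2.73) = 1 - Φ(-2.73) = 0.9968

Answer: p-value ≈ 0.9968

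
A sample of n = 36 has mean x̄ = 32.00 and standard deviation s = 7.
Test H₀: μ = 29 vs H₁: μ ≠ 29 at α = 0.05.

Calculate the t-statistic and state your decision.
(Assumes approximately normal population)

df = n - 1 = 35
SE = s/√n = 7/√36 = 1.1667
t = (x̄ - μ₀)/SE = (32.00 - 29)/1.1667 = 2.5714
Critical value: t_{0.025,35} = ±2.030
p-value ≈ 0.0145
Decision: reject H₀

Answer: t = 2.5714, reject H₀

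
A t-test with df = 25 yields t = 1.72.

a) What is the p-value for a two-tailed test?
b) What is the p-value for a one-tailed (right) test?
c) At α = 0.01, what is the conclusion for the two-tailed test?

Using t-distribution with df = 25:
a) Two-tailed: p = 2×P(T > 1.72) = 0.0978
b) One-tailed: p = P(T > 1.72) = 0.0489
c) 0.0978 ≥ 0.01, fail to reject H₀

Answer: a) 0.0978, b) 0.0489, c) fail to reject H₀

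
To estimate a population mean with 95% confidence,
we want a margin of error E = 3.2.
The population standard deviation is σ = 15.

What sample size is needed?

Answer: n = 85

Derivation:
z_0.025 = 1.960
n = (z×σ/E)² = (1.960×15/3.2)²
n = 84.4102
Round up: n = 85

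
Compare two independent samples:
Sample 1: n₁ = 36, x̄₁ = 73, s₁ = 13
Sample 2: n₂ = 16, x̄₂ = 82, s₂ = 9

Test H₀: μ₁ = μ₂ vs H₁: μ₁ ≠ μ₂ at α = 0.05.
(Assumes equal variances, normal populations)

Pooled variance: s²_p = [35×13² + 15×9²]/(50) = 142.6000
s_p = 11.9415
SE = s_p×√(1/n₁ + 1/n₂) = 11.9415×√(1/36 + 1/16) = 3.5880
t = (x̄₁ - x̄₂)/SE = (73 - 82)/3.5880 = -2.5084
df = 50, t-critical = ±2.009
Decision: reject H₀

Answer: t = -2.5084, reject H₀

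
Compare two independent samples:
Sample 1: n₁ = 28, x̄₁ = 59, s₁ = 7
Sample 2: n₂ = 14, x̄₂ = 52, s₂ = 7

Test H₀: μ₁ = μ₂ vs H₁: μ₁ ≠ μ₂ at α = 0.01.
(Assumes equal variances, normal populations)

Pooled variance: s²_p = [27×7² + 13×7²]/(40) = 49.0000
s_p = 7.0000
SE = s_p×√(1/n₁ + 1/n₂) = 7.0000×√(1/28 + 1/14) = 2.2913
t = (x̄₁ - x̄₂)/SE = (59 - 52)/2.2913 = 3.0550
df = 40, t-critical = ±2.704
Decision: reject H₀

Answer: t = 3.0550, reject H₀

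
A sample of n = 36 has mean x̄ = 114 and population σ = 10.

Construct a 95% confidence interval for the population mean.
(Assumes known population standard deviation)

Confidence level: 95%, α = 0.05
z_0.025 = 1.960
SE = σ/√n = 10/√36 = 1.6667
Margin of error = 1.960 × 1.6667 = 3.2667
CI: x̄ ± margin = 114 ± 3.2667
CI: (110.7333, 117.2667)

Answer: (110.7333, 117.2667)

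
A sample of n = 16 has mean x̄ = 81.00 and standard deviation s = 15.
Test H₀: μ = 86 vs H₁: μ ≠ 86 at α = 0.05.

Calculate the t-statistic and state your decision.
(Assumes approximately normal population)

Answer: t = -1.3333, fail to reject H₀

Derivation:
df = n - 1 = 15
SE = s/√n = 15/√16 = 3.7500
t = (x̄ - μ₀)/SE = (81.00 - 86)/3.7500 = -1.3333
Critical value: t_{0.025,15} = ±2.131
p-value ≈ 0.2023
Decision: fail to reject H₀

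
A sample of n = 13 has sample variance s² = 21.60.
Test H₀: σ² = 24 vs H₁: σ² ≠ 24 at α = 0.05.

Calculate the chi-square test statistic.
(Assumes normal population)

df = n - 1 = 12
χ² = (n-1)s²/σ₀² = 12×21.60/24 = 10.8000
Critical values: χ²_{0.975,12} = 4.404, χ²_{0.025,12} = 23.337
Rejection region: χ² < 4.404 or χ² > 23.337
Decision: fail to reject H₀

Answer: χ² = 10.8000, fail to reject H₀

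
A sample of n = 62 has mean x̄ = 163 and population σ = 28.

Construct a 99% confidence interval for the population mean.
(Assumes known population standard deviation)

Confidence level: 99%, α = 0.01
z_0.005 = 2.576
SE = σ/√n = 28/√62 = 3.5560
Margin of error = 2.576 × 3.5560 = 9.1603
CI: x̄ ± margin = 163 ± 9.1603
CI: (153.8397, 172.1603)

Answer: (153.8397, 172.1603)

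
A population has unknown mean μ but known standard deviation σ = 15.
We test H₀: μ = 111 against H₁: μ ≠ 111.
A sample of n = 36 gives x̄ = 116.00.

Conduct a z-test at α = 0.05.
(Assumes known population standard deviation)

Answer: z = 2.0000, reject H₀

Derivation:
Standard error: SE = σ/√n = 15/√36 = 2.5000
z-statistic: z = (x̄ - μ₀)/SE = (116.00 - 111)/2.5000 = 2.0000
Critical value: ±1.960
p-value = 0.0455
Decision: reject H₀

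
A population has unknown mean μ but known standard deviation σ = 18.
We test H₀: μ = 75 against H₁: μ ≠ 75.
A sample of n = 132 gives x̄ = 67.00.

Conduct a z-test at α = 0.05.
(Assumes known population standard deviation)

Standard error: SE = σ/√n = 18/√132 = 1.5667
z-statistic: z = (x̄ - μ₀)/SE = (67.00 - 75)/1.5667 = -5.1063
Critical value: ±1.960
p-value < 0.0001
Decision: reject H₀

Answer: z = -5.1063, reject H₀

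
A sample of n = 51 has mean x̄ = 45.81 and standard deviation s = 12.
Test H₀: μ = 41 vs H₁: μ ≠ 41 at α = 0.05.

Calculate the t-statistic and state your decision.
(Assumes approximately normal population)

Answer: t = 2.8626, reject H₀

Derivation:
df = n - 1 = 50
SE = s/√n = 12/√51 = 1.6803
t = (x̄ - μ₀)/SE = (45.81 - 41)/1.6803 = 2.8626
Critical value: t_{0.025,50} = ±2.009
p-value ≈ 0.0061
Decision: reject H₀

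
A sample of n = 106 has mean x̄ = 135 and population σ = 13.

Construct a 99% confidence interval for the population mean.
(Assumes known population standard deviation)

Answer: (131.7473, 138.2527)

Derivation:
Confidence level: 99%, α = 0.01
z_0.005 = 2.576
SE = σ/√n = 13/√106 = 1.2627
Margin of error = 2.576 × 1.2627 = 3.2527
CI: x̄ ± margin = 135 ± 3.2527
CI: (131.7473, 138.2527)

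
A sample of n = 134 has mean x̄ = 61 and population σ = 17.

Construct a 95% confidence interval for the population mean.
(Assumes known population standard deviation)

Answer: (58.1215, 63.8785)

Derivation:
Confidence level: 95%, α = 0.05
z_0.025 = 1.960
SE = σ/√n = 17/√134 = 1.4686
Margin of error = 1.960 × 1.4686 = 2.8785
CI: x̄ ± margin = 61 ± 2.8785
CI: (58.1215, 63.8785)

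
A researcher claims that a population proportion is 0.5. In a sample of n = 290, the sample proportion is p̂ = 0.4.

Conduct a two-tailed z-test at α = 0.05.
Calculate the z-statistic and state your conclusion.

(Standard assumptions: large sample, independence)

H₀: p = 0.5, H₁: p ≠ 0.5
Standard error: SE = √(p₀(1-p₀)/n) = √(0.5×0.5/290) = 0.029361
z-statistic: z = (p̂ - p₀)/SE = (0.4 - 0.5)/0.029361 = -3.4059
Critical value: z_0.025 = ±1.960
p-value = 0.0007
Decision: reject H₀ at α = 0.05

Answer: z = -3.4059, reject H₀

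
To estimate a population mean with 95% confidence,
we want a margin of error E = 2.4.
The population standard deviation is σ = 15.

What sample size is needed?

z_0.025 = 1.960
n = (z×σ/E)² = (1.960×15/2.4)²
n = 150.0625
Round up: n = 151

Answer: n = 151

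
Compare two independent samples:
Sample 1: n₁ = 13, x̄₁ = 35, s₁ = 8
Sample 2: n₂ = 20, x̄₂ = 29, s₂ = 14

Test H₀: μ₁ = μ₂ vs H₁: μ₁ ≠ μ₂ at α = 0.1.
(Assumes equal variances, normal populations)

Answer: t = 1.3991, fail to reject H₀

Derivation:
Pooled variance: s²_p = [12×8² + 19×14²]/(31) = 144.9032
s_p = 12.0376
SE = s_p×√(1/n₁ + 1/n₂) = 12.0376×√(1/13 + 1/20) = 4.2885
t = (x̄₁ - x̄₂)/SE = (35 - 29)/4.2885 = 1.3991
df = 31, t-critical = ±1.696
Decision: fail to reject H₀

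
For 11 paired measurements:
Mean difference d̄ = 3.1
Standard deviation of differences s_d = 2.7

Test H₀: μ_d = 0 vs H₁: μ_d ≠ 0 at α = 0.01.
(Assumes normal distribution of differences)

Answer: t = 3.8079, reject H₀

Derivation:
df = n - 1 = 10
SE = s_d/√n = 2.7/√11 = 0.8141
t = d̄/SE = 3.1/0.8141 = 3.8079
Critical value: t_{0.005,10} = ±3.169
p-value ≈ 0.0034
Decision: reject H₀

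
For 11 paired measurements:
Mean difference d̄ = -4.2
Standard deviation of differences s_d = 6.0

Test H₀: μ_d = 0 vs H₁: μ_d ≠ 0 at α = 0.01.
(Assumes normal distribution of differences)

df = n - 1 = 10
SE = s_d/√n = 6.0/√11 = 1.8091
t = d̄/SE = -4.2/1.8091 = -2.3216
Critical value: t_{0.005,10} = ±3.169
p-value ≈ 0.0427
Decision: fail to reject H₀

Answer: t = -2.3216, fail to reject H₀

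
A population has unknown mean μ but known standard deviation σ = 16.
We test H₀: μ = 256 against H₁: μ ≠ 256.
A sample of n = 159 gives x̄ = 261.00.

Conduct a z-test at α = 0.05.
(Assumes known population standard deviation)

Standard error: SE = σ/√n = 16/√159 = 1.2689
z-statistic: z = (x̄ - μ₀)/SE = (261.00 - 256)/1.2689 = 3.9404
Critical value: ±1.960
p-value = 0.0001
Decision: reject H₀

Answer: z = 3.9404, reject H₀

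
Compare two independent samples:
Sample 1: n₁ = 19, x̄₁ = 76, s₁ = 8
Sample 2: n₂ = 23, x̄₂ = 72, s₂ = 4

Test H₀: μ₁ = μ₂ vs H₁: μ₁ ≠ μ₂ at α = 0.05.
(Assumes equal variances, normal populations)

Answer: t = 2.1042, reject H₀

Derivation:
Pooled variance: s²_p = [18×8² + 22×4²]/(40) = 37.6000
s_p = 6.1319
SE = s_p×√(1/n₁ + 1/n₂) = 6.1319×√(1/19 + 1/23) = 1.9010
t = (x̄₁ - x̄₂)/SE = (76 - 72)/1.9010 = 2.1042
df = 40, t-critical = ±2.021
Decision: reject H₀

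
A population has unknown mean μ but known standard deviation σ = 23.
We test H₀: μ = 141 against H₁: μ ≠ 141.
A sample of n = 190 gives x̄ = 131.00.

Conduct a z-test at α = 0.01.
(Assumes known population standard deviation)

Answer: z = -5.9930, reject H₀

Derivation:
Standard error: SE = σ/√n = 23/√190 = 1.6686
z-statistic: z = (x̄ - μ₀)/SE = (131.00 - 141)/1.6686 = -5.9930
Critical value: ±2.576
p-value < 0.0001
Decision: reject H₀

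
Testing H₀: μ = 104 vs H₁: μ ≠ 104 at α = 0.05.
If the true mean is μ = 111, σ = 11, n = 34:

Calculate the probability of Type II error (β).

Answer: β ≈ 0.0400

Derivation:
SE = σ/√n = 11/√34 = 1.8865
Critical values: μ₀ ± z_0.025×SE = 104 ± 1.960×1.8865
Acceptance region: (100.3025, 107.6975)
Under H₁ (μ = 111): z_high = (107.6975 - 111)/1.8865 = -1.7506, z_low = (100.3025 - 111)/1.8865 = -5.6706
β = P(not reject | H₁) = Φ(-1.7506) - Φ(-5.6706) ≈ 0.0400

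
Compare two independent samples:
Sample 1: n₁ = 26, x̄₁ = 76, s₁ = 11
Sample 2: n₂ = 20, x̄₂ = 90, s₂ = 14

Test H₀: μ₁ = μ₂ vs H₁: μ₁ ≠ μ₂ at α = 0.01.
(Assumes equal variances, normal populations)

Pooled variance: s²_p = [25×11² + 19×14²]/(44) = 153.3864
s_p = 12.3849
SE = s_p×√(1/n₁ + 1/n₂) = 12.3849×√(1/26 + 1/20) = 3.6836
t = (x̄₁ - x̄₂)/SE = (76 - 90)/3.6836 = -3.8006
df = 44, t-critical = ±2.692
Decision: reject H₀

Answer: t = -3.8006, reject H₀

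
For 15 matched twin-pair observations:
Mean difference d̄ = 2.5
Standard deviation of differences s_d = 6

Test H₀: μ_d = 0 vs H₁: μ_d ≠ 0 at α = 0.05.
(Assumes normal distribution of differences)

Answer: t = 1.6137, fail to reject H₀

Derivation:
df = n - 1 = 14
SE = s_d/√n = 6/√15 = 1.5492
t = d̄/SE = 2.5/1.5492 = 1.6137
Critical value: t_{0.025,14} = ±2.145
p-value ≈ 0.1289
Decision: fail to reject H₀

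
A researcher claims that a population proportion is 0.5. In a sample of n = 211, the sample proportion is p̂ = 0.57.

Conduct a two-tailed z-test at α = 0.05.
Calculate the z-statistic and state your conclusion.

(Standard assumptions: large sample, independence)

H₀: p = 0.5, H₁: p ≠ 0.5
Standard error: SE = √(p₀(1-p₀)/n) = √(0.5×0.5/211) = 0.034421
z-statistic: z = (p̂ - p₀)/SE = (0.57 - 0.5)/0.034421 = 2.0336
Critical value: z_0.025 = ±1.960
p-value = 0.0420
Decision: reject H₀ at α = 0.05

Answer: z = 2.0336, reject H₀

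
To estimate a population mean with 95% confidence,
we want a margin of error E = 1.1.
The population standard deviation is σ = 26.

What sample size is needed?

z_0.025 = 1.960
n = (z×σ/E)² = (1.960×26/1.1)²
n = 2146.2162
Round up: n = 2147

Answer: n = 2147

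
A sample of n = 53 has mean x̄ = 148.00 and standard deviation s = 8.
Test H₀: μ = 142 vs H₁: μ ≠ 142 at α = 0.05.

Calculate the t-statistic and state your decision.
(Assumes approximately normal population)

df = n - 1 = 52
SE = s/√n = 8/√53 = 1.0989
t = (x̄ - μ₀)/SE = (148.00 - 142)/1.0989 = 5.4600
Critical value: t_{0.025,52} = ±2.007
p-value < 0.0001
Decision: reject H₀

Answer: t = 5.4600, reject H₀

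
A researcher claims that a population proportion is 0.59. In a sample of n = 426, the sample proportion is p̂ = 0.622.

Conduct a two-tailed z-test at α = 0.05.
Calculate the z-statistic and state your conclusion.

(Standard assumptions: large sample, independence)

H₀: p = 0.59, H₁: p ≠ 0.59
Standard error: SE = √(p₀(1-p₀)/n) = √(0.59×0.41/426) = 0.023829
z-statistic: z = (p̂ - p₀)/SE = (0.622 - 0.59)/0.023829 = 1.3429
Critical value: z_0.025 = ±1.960
p-value = 0.1793
Decision: fail to reject H₀ at α = 0.05

Answer: z = 1.3429, fail to reject H₀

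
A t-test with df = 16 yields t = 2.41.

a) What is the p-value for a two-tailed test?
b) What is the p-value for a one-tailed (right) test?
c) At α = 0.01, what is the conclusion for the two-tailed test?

Using t-distribution with df = 16:
a) Two-tailed: p = 2×P(T > 2.41) = 0.0283
b) One-tailed: p = P(T > 2.41) = 0.0142
c) 0.0283 ≥ 0.01, fail to reject H₀

Answer: a) 0.0283, b) 0.0142, c) fail to reject H₀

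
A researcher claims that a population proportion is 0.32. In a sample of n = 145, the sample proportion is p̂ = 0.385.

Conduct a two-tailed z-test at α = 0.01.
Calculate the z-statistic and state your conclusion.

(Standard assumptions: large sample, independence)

H₀: p = 0.32, H₁: p ≠ 0.32
Standard error: SE = √(p₀(1-p₀)/n) = √(0.32×0.68/145) = 0.038739
z-statistic: z = (p̂ - p₀)/SE = (0.385 - 0.32)/0.038739 = 1.6779
Critical value: z_0.005 = ±2.576
p-value = 0.0934
Decision: fail to reject H₀ at α = 0.01

Answer: z = 1.6779, fail to reject H₀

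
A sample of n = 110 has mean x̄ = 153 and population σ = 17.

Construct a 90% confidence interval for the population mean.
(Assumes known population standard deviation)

Confidence level: 90%, α = 0.1
z_0.05 = 1.645
SE = σ/√n = 17/√110 = 1.6209
Margin of error = 1.645 × 1.6209 = 2.6664
CI: x̄ ± margin = 153 ± 2.6664
CI: (150.3336, 155.6664)

Answer: (150.3336, 155.6664)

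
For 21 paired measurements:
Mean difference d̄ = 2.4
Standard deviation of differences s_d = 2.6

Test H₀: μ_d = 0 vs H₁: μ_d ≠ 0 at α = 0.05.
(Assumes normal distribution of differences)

Answer: t = 4.2298, reject H₀

Derivation:
df = n - 1 = 20
SE = s_d/√n = 2.6/√21 = 0.5674
t = d̄/SE = 2.4/0.5674 = 4.2298
Critical value: t_{0.025,20} = ±2.086
p-value ≈ 0.0004
Decision: reject H₀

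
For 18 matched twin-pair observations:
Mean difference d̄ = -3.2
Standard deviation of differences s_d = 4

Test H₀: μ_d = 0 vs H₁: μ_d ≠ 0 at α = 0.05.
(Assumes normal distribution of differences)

df = n - 1 = 17
SE = s_d/√n = 4/√18 = 0.9428
t = d̄/SE = -3.2/0.9428 = -3.3941
Critical value: t_{0.025,17} = ±2.110
p-value ≈ 0.0035
Decision: reject H₀

Answer: t = -3.3941, reject H₀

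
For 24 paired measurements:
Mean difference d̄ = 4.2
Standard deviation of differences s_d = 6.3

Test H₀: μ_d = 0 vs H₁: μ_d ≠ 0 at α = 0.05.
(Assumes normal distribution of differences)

Answer: t = 3.2659, reject H₀

Derivation:
df = n - 1 = 23
SE = s_d/√n = 6.3/√24 = 1.2860
t = d̄/SE = 4.2/1.2860 = 3.2659
Critical value: t_{0.025,23} = ±2.069
p-value ≈ 0.0034
Decision: reject H₀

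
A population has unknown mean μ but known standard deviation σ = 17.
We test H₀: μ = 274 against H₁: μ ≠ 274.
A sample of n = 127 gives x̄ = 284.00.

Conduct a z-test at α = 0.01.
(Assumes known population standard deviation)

Standard error: SE = σ/√n = 17/√127 = 1.5085
z-statistic: z = (x̄ - μ₀)/SE = (284.00 - 274)/1.5085 = 6.6291
Critical value: ±2.576
p-value < 0.0001
Decision: reject H₀

Answer: z = 6.6291, reject H₀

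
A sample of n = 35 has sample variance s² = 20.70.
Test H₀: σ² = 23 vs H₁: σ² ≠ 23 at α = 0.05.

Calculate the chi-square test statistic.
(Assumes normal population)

df = n - 1 = 34
χ² = (n-1)s²/σ₀² = 34×20.70/23 = 30.6000
Critical values: χ²_{0.975,34} = 19.806, χ²_{0.025,34} = 51.966
Rejection region: χ² < 19.806 or χ² > 51.966
Decision: fail to reject H₀

Answer: χ² = 30.6000, fail to reject H₀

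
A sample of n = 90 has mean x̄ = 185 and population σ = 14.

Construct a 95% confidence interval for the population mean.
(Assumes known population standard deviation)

Confidence level: 95%, α = 0.05
z_0.025 = 1.960
SE = σ/√n = 14/√90 = 1.4757
Margin of error = 1.960 × 1.4757 = 2.8924
CI: x̄ ± margin = 185 ± 2.8924
CI: (182.1076, 187.8924)

Answer: (182.1076, 187.8924)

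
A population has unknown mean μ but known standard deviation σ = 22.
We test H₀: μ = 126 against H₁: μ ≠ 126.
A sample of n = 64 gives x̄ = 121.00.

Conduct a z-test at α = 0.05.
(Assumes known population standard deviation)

Standard error: SE = σ/√n = 22/√64 = 2.7500
z-statistic: z = (x̄ - μ₀)/SE = (121.00 - 126)/2.7500 = -1.8182
Critical value: ±1.960
p-value = 0.0690
Decision: fail to reject H₀

Answer: z = -1.8182, fail to reject H₀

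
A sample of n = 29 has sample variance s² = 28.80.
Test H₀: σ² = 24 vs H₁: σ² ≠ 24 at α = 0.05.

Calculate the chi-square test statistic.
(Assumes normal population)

df = n - 1 = 28
χ² = (n-1)s²/σ₀² = 28×28.80/24 = 33.6000
Critical values: χ²_{0.975,28} = 15.308, χ²_{0.025,28} = 44.461
Rejection region: χ² < 15.308 or χ² > 44.461
Decision: fail to reject H₀

Answer: χ² = 33.6000, fail to reject H₀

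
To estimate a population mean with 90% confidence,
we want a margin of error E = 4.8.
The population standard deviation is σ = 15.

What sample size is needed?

z_0.05 = 1.645
n = (z×σ/E)² = (1.645×15/4.8)²
n = 26.4260
Round up: n = 27

Answer: n = 27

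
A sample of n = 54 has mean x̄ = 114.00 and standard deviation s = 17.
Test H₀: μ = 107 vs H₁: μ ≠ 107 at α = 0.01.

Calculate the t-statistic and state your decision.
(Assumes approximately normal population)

df = n - 1 = 53
SE = s/√n = 17/√54 = 2.3134
t = (x̄ - μ₀)/SE = (114.00 - 107)/2.3134 = 3.0258
Critical value: t_{0.005,53} = ±2.672
p-value ≈ 0.0038
Decision: reject H₀

Answer: t = 3.0258, reject H₀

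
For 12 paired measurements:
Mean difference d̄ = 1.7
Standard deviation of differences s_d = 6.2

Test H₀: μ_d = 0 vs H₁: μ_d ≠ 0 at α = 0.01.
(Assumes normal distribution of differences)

Answer: t = 0.9498, fail to reject H₀

Derivation:
df = n - 1 = 11
SE = s_d/√n = 6.2/√12 = 1.7898
t = d̄/SE = 1.7/1.7898 = 0.9498
Critical value: t_{0.005,11} = ±3.106
p-value ≈ 0.3626
Decision: fail to reject H₀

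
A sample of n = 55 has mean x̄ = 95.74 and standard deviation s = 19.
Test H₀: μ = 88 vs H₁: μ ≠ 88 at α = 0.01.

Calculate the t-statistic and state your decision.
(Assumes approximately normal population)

df = n - 1 = 54
SE = s/√n = 19/√55 = 2.5620
t = (x̄ - μ₀)/SE = (95.74 - 88)/2.5620 = 3.0211
Critical value: t_{0.005,54} = ±2.670
p-value ≈ 0.0038
Decision: reject H₀

Answer: t = 3.0211, reject H₀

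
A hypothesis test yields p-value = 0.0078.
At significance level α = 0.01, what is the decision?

Answer: reject H₀

Derivation:
Compare p-value to α:
0.0078 < 0.01
Decision: reject H₀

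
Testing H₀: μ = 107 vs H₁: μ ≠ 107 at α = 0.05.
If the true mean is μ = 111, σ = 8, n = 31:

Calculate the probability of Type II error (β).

Answer: β ≈ 0.2050

Derivation:
SE = σ/√n = 8/√31 = 1.4368
Critical values: μ₀ ± z_0.025×SE = 107 ± 1.960×1.4368
Acceptance region: (104.1839, 109.8161)
Under H₁ (μ = 111): z_high = (109.8161 - 111)/1.4368 = -0.8240, z_low = (104.1839 - 111)/1.4368 = -4.7439
β = P(not reject | H₁) = Φ(-0.8240) - Φ(-4.7439) ≈ 0.2050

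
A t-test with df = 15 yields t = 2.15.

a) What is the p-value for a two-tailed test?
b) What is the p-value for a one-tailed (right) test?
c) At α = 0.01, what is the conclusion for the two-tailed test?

Answer: a) 0.0483, b) 0.0241, c) fail to reject H₀

Derivation:
Using t-distribution with df = 15:
a) Two-tailed: p = 2×P(T > 2.15) = 0.0483
b) One-tailed: p = P(T > 2.15) = 0.0241
c) 0.0483 ≥ 0.01, fail to reject H₀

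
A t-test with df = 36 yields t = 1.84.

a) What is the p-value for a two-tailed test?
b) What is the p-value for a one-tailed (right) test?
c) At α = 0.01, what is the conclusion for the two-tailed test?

Using t-distribution with df = 36:
a) Two-tailed: p = 2×P(T > 1.84) = 0.0740
b) One-tailed: p = P(T > 1.84) = 0.0370
c) 0.0740 ≥ 0.01, fail to reject H₀

Answer: a) 0.0740, b) 0.0370, c) fail to reject H₀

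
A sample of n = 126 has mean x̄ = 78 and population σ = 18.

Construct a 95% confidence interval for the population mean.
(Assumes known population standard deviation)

Confidence level: 95%, α = 0.05
z_0.025 = 1.960
SE = σ/√n = 18/√126 = 1.6036
Margin of error = 1.960 × 1.6036 = 3.1431
CI: x̄ ± margin = 78 ± 3.1431
CI: (74.8569, 81.1431)

Answer: (74.8569, 81.1431)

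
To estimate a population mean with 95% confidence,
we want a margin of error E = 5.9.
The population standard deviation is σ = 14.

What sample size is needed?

z_0.025 = 1.960
n = (z×σ/E)² = (1.960×14/5.9)²
n = 21.6304
Round up: n = 22

Answer: n = 22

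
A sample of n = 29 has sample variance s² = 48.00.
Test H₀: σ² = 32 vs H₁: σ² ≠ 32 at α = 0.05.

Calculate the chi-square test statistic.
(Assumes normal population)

df = n - 1 = 28
χ² = (n-1)s²/σ₀² = 28×48.00/32 = 42.0000
Critical values: χ²_{0.975,28} = 15.308, χ²_{0.025,28} = 44.461
Rejection region: χ² < 15.308 or χ² > 44.461
Decision: fail to reject H₀

Answer: χ² = 42.0000, fail to reject H₀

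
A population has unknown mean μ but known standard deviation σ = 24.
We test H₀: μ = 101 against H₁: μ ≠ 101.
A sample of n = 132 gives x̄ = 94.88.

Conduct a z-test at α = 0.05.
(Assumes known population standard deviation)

Answer: z = -2.9298, reject H₀

Derivation:
Standard error: SE = σ/√n = 24/√132 = 2.0889
z-statistic: z = (x̄ - μ₀)/SE = (94.88 - 101)/2.0889 = -2.9298
Critical value: ±1.960
p-value = 0.0034
Decision: reject H₀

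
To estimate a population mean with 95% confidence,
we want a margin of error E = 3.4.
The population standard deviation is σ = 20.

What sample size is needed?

z_0.025 = 1.960
n = (z×σ/E)² = (1.960×20/3.4)²
n = 132.9273
Round up: n = 133

Answer: n = 133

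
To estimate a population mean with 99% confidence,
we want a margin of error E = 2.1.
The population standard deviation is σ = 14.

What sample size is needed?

Answer: n = 295

Derivation:
z_0.005 = 2.576
n = (z×σ/E)² = (2.576×14/2.1)²
n = 294.9234
Round up: n = 295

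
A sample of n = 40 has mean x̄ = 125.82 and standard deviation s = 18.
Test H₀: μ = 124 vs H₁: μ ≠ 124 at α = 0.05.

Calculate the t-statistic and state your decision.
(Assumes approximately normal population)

df = n - 1 = 39
SE = s/√n = 18/√40 = 2.8460
t = (x̄ - μ₀)/SE = (125.82 - 124)/2.8460 = 0.6395
Critical value: t_{0.025,39} = ±2.023
p-value ≈ 0.5262
Decision: fail to reject H₀

Answer: t = 0.6395, fail to reject H₀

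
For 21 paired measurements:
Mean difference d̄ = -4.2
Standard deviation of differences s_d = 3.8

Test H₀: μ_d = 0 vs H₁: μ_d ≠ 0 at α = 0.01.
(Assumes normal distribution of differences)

Answer: t = -5.0651, reject H₀

Derivation:
df = n - 1 = 20
SE = s_d/√n = 3.8/√21 = 0.8292
t = d̄/SE = -4.2/0.8292 = -5.0651
Critical value: t_{0.005,20} = ±2.845
p-value ≈ 0.0001
Decision: reject H₀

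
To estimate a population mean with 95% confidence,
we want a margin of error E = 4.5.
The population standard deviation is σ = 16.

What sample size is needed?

z_0.025 = 1.960
n = (z×σ/E)² = (1.960×16/4.5)²
n = 48.5654
Round up: n = 49

Answer: n = 49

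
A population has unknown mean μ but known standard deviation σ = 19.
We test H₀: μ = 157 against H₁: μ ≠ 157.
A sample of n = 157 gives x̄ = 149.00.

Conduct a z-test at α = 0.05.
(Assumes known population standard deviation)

Standard error: SE = σ/√n = 19/√157 = 1.5164
z-statistic: z = (x̄ - μ₀)/SE = (149.00 - 157)/1.5164 = -5.2757
Critical value: ±1.960
p-value < 0.0001
Decision: reject H₀

Answer: z = -5.2757, reject H₀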